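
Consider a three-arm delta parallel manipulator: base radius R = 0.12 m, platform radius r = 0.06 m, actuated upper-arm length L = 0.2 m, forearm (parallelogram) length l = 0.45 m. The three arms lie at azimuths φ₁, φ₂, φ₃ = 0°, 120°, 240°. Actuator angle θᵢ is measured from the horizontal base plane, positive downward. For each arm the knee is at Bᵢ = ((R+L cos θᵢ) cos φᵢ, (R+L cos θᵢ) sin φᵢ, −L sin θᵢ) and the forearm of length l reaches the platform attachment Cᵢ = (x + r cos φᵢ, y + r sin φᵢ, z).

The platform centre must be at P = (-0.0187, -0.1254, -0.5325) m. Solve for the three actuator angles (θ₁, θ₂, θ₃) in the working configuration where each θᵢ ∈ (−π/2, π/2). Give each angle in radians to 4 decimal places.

θ₁ = 0.8729, θ₂ = 1.0474, θ₃ = 0.5236

arm 1 (φ=0.0°): x'=-0.0187, y'=-0.1254
  A cos θ + B sin θ = C:  0.0787·cos θ + -0.5325·sin θ = -0.3574
  θ1 = atan2(B,A) + arccos(C/0.5383) = 0.8729
φ2=120.0° → target in arm frame (-0.0992, 0.0789)
  e−x'=0.1592;  (l²−L²−(e−x')²−y'²−z²)/2L = -0.3816
  γ=atan2(-0.5325,0.1592)=-1.2802;  ψ=arccos(-0.6866)=2.3276;  θ2=γ+ψ≈1.0474
rotate P by −φ3: (0.1179, 0.0465, -0.5325)
  A=-0.0579, B=-0.5325, C=(l²−L²−A²−y'²−z²)/(2L)=-0.3164
  γ=atan2(-0.5325,-0.0579)=-1.6792;  ψ=arccos(-0.5908)=2.2028;  θ3=γ+ψ≈0.5236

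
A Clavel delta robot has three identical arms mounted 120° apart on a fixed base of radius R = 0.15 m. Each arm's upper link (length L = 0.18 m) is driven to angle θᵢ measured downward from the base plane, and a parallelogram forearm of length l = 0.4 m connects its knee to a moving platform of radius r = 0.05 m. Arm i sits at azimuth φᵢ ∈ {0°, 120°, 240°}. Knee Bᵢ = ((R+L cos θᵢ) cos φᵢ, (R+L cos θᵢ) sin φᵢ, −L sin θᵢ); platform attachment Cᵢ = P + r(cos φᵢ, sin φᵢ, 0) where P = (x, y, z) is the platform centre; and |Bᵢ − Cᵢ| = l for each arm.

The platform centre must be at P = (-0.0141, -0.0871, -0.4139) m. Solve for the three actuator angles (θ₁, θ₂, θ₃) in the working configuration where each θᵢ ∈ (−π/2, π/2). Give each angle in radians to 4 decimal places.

φ1=0.0° → target in arm frame (-0.0141, -0.0871)
  e−x'=0.1141;  (l²−L²−(e−x')²−y'²−z²)/2L = -0.1787
  √(A²+B²)=0.4293;  θ1 = -1.3018+2.0000 ≈ 0.6982
rotate P by −φ2: (-0.0684, 0.0558, -0.4139)
  A=0.1684, B=-0.4139, C=(l²−L²−A²−y'²−z²)/(2L)=-0.2088
  θ2 = atan2(B,A) + arccos(C/0.4468) = 0.8726
rotate P by −φ3: (0.0825, 0.0313, -0.4139)
  e−x'=0.0175;  (l²−L²−(e−x')²−y'²−z²)/2L = -0.1250
  θ3 = atan2(B,A) + arccos(C/0.4143) = 0.3488

θ₁ = 0.6982, θ₂ = 0.8726, θ₃ = 0.3488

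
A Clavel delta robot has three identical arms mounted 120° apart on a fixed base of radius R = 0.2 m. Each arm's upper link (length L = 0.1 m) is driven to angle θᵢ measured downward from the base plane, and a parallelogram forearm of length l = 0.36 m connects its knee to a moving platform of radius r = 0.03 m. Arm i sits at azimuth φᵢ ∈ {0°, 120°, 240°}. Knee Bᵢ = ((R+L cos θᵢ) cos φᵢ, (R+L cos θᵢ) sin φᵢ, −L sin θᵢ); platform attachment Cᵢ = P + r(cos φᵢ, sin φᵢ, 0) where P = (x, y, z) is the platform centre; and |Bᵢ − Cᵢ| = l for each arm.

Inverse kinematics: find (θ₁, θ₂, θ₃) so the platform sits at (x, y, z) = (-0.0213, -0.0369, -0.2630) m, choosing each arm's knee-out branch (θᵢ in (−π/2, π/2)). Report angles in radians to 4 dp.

θ₁ = 0.4359, θ₂ = 0.4359, θ₃ = -0.1740

rotate P by −φ1: (-0.0213, -0.0369, -0.2630)
  A=0.1913, B=-0.2630, C=(l²−L²−A²−y'²−z²)/(2L)=0.0624
  θ1 = atan2(B,A) + arccos(C/0.3252) = 0.4359
φ2=120.0° → target in arm frame (-0.0213, 0.0369)
  e−x'=0.1913;  (l²−L²−(e−x')²−y'²−z²)/2L = 0.0624
  θ2 = atan2(B,A) + arccos(C/0.3252) = 0.4359
φ3=240.0° → target in arm frame (0.0426, 0.0000)
  e−x'=0.1274;  (l²−L²−(e−x')²−y'²−z²)/2L = 0.1710
  √(A²+B²)=0.2922;  θ3 = -1.1197+0.9457 ≈ -0.1740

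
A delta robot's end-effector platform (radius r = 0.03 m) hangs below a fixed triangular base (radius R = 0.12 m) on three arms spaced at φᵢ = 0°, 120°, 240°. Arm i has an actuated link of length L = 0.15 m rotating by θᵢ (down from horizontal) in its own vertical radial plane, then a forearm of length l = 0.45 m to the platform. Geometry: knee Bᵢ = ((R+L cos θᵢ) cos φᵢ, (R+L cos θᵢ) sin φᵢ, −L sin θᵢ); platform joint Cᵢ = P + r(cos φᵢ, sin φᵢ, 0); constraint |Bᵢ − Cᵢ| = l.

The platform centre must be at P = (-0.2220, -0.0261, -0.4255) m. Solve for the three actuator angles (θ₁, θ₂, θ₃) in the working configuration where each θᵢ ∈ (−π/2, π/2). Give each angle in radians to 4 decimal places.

rotate P by −φ1: (-0.2220, -0.0261, -0.4255)
  e−x'=0.3120;  (l²−L²−(e−x')²−y'²−z²)/2L = -0.3303
  √(A²+B²)=0.5276;  θ1 = -0.9381+2.2471 ≈ 1.3090
arm 2 (φ=120.0°): x'=0.0884, y'=0.2053
  e−x'=0.0016;  (l²−L²−(e−x')²−y'²−z²)/2L = -0.1440
  √(A²+B²)=0.4255;  θ2 = -1.5670+1.9161 ≈ 0.3490
arm 3 (φ=240.0°): x'=0.1336, y'=-0.1792
  e−x'=-0.0436;  (l²−L²−(e−x')²−y'²−z²)/2L = -0.1169
  θ3 = atan2(B,A) + arccos(C/0.4277) = 0.1747

θ₁ = 1.3090, θ₂ = 0.3490, θ₃ = 0.1747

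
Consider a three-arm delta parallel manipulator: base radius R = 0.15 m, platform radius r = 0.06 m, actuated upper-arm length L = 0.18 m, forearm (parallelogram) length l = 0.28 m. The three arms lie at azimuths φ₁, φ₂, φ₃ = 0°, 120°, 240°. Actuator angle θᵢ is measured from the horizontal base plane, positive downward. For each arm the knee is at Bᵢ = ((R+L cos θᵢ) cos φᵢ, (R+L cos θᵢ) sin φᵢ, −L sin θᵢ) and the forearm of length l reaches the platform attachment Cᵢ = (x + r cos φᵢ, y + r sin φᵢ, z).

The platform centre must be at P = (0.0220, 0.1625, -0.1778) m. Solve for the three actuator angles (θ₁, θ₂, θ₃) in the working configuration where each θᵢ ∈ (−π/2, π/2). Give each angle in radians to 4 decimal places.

θ₁ = 0.6106, θ₂ = -0.2618, θ₃ = 1.3962

φ1=0.0° → target in arm frame (0.0220, 0.1625)
  e−x'=0.0680;  (l²−L²−(e−x')²−y'²−z²)/2L = -0.0462
  √(A²+B²)=0.1904;  θ1 = -1.2055+1.8161 ≈ 0.6106
φ2=120.0° → target in arm frame (0.1297, -0.1003)
  A cos θ + B sin θ = C:  -0.0397·cos θ + -0.1778·sin θ = 0.0076
  √(A²+B²)=0.1822;  θ2 = -1.7906+1.5289 ≈ -0.2618
rotate P by −φ3: (-0.1517, -0.0622, -0.1778)
  A=0.2417, B=-0.1778, C=(l²−L²−A²−y'²−z²)/(2L)=-0.1331
  θ3 = atan2(B,A) + arccos(C/0.3001) = 1.3962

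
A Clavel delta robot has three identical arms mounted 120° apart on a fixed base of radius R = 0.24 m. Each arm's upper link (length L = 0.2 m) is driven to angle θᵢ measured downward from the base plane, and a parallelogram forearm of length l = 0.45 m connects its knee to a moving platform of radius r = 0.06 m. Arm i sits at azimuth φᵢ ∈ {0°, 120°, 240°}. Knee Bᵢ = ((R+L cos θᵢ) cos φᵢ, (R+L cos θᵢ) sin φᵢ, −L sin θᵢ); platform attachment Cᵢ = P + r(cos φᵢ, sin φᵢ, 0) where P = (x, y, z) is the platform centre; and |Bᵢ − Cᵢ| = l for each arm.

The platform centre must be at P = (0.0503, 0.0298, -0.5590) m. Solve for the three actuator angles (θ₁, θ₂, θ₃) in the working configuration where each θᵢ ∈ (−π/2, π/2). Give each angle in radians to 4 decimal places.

rotate P by −φ1: (0.0503, 0.0298, -0.5590)
  A=0.1297, B=-0.5590, C=(l²−L²−A²−y'²−z²)/(2L)=-0.4192
  γ=atan2(-0.5590,0.1297)=-1.3428;  ψ=arccos(-0.7306)=2.3899;  θ1=γ+ψ≈1.0471
φ2=120.0° → target in arm frame (0.0007, -0.0585)
  A cos θ + B sin θ = C:  0.1793·cos θ + -0.5590·sin θ = -0.4639
  √(A²+B²)=0.5871;  θ2 = -1.2603+2.4820 ≈ 1.2216
φ3=240.0° → target in arm frame (-0.0510, 0.0287)
  e−x'=0.2310;  (l²−L²−(e−x')²−y'²−z²)/2L = -0.5104
  θ3 = atan2(B,A) + arccos(C/0.6048) = 1.3961

θ₁ = 1.0471, θ₂ = 1.2216, θ₃ = 1.3961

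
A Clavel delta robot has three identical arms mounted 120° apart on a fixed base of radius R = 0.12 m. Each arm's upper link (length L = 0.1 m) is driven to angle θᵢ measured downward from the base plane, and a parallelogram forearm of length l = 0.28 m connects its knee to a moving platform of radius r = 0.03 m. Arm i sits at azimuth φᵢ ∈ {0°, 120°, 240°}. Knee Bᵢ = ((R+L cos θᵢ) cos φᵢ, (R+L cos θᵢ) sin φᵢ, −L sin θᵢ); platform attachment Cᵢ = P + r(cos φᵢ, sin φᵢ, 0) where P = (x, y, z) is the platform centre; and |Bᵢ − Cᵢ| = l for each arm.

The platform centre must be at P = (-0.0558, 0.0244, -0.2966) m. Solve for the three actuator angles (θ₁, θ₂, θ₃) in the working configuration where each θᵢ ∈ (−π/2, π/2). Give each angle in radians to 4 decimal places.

θ₁ = 1.1342, θ₂ = 0.5234, θ₃ = 0.7852

arm 1 (φ=0.0°): x'=-0.0558, y'=0.0244
  e−x'=0.1458;  (l²−L²−(e−x')²−y'²−z²)/2L = -0.2071
  γ=atan2(-0.2966,0.1458)=-1.1139;  ψ=arccos(-0.6267)=2.2481;  θ1=γ+ψ≈1.1342
rotate P by −φ2: (0.0490, 0.0361, -0.2966)
  A=0.0410, B=-0.2966, C=(l²−L²−A²−y'²−z²)/(2L)=-0.1128
  γ=atan2(-0.2966,0.0410)=-1.4335;  ψ=arccos(-0.3766)=1.9570;  θ2=γ+ψ≈0.5234
rotate P by −φ3: (0.0068, -0.0605, -0.2966)
  A=0.0832, B=-0.2966, C=(l²−L²−A²−y'²−z²)/(2L)=-0.1508
  θ3 = atan2(B,A) + arccos(C/0.3081) = 0.7852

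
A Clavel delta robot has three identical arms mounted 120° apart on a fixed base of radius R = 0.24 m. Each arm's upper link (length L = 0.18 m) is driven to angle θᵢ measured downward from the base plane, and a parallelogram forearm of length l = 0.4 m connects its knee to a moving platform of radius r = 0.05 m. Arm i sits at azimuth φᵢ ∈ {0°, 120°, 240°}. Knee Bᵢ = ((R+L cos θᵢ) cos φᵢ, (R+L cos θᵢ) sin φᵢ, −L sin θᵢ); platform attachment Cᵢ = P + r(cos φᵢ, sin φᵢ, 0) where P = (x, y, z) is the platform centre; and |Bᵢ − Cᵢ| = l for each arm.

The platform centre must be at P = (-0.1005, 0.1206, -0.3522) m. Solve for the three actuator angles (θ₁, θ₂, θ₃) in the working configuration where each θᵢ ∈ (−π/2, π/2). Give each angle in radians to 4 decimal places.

θ₁ = 1.3088, θ₂ = 0.0874, θ₃ = 1.1346

rotate P by −φ1: (-0.1005, 0.1206, -0.3522)
  A cos θ + B sin θ = C:  0.2905·cos θ + -0.3522·sin θ = -0.2649
  γ=atan2(-0.3522,0.2905)=-0.8811;  ψ=arccos(-0.5803)=2.1899;  θ1=γ+ψ≈1.3088
arm 2 (φ=120.0°): x'=0.1547, y'=0.0267
  A cos θ + B sin θ = C:  0.0353·cos θ + -0.3522·sin θ = 0.0044
  √(A²+B²)=0.3540;  θ2 = -1.4709+1.5583 ≈ 0.0874
arm 3 (φ=240.0°): x'=-0.0542, y'=-0.1473
  A cos θ + B sin θ = C:  0.2442·cos θ + -0.3522·sin θ = -0.2161
  θ3 = atan2(B,A) + arccos(C/0.4286) = 1.1346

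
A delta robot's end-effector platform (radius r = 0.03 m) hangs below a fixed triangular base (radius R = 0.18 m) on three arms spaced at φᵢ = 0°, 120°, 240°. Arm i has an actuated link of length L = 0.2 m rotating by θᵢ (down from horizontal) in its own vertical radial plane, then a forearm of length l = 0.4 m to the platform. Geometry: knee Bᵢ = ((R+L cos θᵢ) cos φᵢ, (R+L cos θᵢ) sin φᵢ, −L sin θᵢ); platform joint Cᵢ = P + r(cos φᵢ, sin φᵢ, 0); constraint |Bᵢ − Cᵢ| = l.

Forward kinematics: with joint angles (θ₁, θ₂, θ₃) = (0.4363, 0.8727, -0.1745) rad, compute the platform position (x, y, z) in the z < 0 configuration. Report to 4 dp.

(-0.0016, -0.1141, -0.2747)

φ1=0.0°: virtual centre (0.3313, 0.0000, -0.0845), radius l
φ2=120.0°: virtual centre (-0.1393, 0.2412, -0.1532), radius l
arm 3 at φ=240.0°: ρ3 = 0.3470;  centre 3 = (-0.1735, -0.3005, 0.0347)
|centre ₂|²−|centre ₁|² = -0.0158;  |centre ₃|²−|centre ₁|² = 0.0047
plane₁₂: -0.9411x+0.4825y+-0.1374z = -0.0158
Cramer: x(z) = 0.0069+0.0309z;  y(z) = -0.0194+0.3450z
into |P−centre ₁|² = l²: 1.1200z² + 0.1356z + -0.0472 = 0;  Δ = 0.2301;  z = -0.2747 or 0.1536 → z<0 root = -0.2747
x = -0.0016, y = -0.1141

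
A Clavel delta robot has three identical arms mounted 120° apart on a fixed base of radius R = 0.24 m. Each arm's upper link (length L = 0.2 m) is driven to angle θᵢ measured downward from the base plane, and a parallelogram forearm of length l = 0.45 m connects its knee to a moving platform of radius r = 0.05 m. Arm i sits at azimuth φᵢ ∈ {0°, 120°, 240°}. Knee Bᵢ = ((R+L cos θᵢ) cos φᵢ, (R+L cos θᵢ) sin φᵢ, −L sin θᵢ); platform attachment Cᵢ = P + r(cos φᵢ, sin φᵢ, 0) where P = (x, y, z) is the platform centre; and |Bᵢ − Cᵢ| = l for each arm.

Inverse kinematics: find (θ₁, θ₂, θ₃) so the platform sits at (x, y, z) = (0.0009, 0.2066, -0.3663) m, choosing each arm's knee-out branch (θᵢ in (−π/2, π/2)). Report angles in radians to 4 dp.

θ₁ = 0.7854, θ₂ = -0.0872, θ₃ = 1.3962

arm 1 (φ=0.0°): x'=0.0009, y'=0.2066
  e−x'=0.1891;  (l²−L²−(e−x')²−y'²−z²)/2L = -0.1253
  γ=atan2(-0.3663,0.1891)=-1.0942;  ψ=arccos(-0.3039)=1.8796;  θ1=γ+ψ≈0.7854
arm 2 (φ=120.0°): x'=0.1785, y'=-0.1041
  A cos θ + B sin θ = C:  0.0115·cos θ + -0.3663·sin θ = 0.0434
  γ=atan2(-0.3663,0.0115)=-1.5393;  ψ=arccos(0.1184)=1.4521;  θ2=γ+ψ≈-0.0872
rotate P by −φ3: (-0.1794, -0.1025, -0.3663)
  A=0.3694, B=-0.3663, C=(l²−L²−A²−y'²−z²)/(2L)=-0.2966
  θ3 = atan2(B,A) + arccos(C/0.5202) = 1.3962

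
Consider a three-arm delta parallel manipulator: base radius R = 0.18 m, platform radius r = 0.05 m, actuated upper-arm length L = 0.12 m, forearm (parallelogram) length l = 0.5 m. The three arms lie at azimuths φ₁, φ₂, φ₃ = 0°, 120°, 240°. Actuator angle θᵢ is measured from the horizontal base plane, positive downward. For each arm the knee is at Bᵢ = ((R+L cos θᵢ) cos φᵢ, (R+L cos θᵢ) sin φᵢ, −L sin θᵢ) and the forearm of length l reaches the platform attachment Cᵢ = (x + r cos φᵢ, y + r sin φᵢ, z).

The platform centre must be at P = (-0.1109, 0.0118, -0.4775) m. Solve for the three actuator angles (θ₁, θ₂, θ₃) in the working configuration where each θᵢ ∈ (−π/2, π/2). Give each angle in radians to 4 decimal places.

arm 1 (φ=0.0°): x'=-0.1109, y'=0.0118
  A=0.2409, B=-0.4775, C=(l²−L²−A²−y'²−z²)/(2L)=-0.2107
  θ1 = atan2(B,A) + arccos(C/0.5348) = 0.8723
rotate P by −φ2: (0.0657, 0.0901, -0.4775)
  A=0.0643, B=-0.4775, C=(l²−L²−A²−y'²−z²)/(2L)=-0.0195
  √(A²+B²)=0.4818;  θ2 = -1.4369+1.6112 ≈ 0.1743
φ3=240.0° → target in arm frame (0.0452, -0.1019)
  A=0.0848, B=-0.4775, C=(l²−L²−A²−y'²−z²)/(2L)=-0.0416
  θ3 = atan2(B,A) + arccos(C/0.4850) = 0.2616

θ₁ = 0.8723, θ₂ = 0.1743, θ₃ = 0.2616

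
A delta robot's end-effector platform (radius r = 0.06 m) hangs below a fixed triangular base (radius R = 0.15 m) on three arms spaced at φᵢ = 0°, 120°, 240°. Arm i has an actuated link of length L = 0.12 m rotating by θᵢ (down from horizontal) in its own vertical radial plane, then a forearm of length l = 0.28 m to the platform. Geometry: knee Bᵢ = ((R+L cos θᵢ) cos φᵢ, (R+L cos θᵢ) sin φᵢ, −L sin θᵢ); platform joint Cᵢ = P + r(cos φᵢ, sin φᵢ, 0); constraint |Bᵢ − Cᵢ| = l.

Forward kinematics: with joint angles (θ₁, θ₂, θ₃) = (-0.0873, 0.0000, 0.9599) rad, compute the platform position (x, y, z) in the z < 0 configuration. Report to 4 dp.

(0.0546, 0.0827, -0.2076)

O1 = (0.2095·cos0.0°, 0.2095·sin0.0°, 0.0105) = (0.2095, 0.0000, 0.0105)
O2 = (0.2100·cos120.0°, 0.2100·sin120.0°, 0.0000) = (-0.1050, 0.1819, 0.0000)
arm 3 at φ=240.0°: (R−r)+L cos θ3 = 0.1588;  O3 = (-0.0794, -0.1376, -0.0983)
subtract pairs → two planes through P
linear system: -0.6291x+0.3637y = 0.0001−-0.0209z; -0.5779x+-0.2751y = -0.0091−-0.2175z
det = 0.3833;  x = 0.0086+-0.2214z,  y = 0.0151+-0.3255z
sphere 1 gives Az²+Bz+C=0 with A=1.1550, B=0.0582, C=-0.0377;  B²−4AC=0.1775;  roots -0.2076, 0.1572;  negative root z = -0.2076
x = 0.0546, y = 0.0827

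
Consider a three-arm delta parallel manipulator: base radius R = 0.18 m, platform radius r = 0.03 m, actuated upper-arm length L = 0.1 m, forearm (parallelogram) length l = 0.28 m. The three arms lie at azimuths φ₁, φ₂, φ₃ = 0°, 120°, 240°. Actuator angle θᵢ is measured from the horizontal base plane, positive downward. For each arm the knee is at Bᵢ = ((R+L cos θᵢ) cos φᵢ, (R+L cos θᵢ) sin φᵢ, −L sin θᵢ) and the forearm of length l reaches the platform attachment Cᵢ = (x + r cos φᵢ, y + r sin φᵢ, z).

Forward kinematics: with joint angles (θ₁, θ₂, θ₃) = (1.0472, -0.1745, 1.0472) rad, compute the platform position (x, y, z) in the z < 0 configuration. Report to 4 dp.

O1 = (0.2000·cos0.0°, 0.2000·sin0.0°, -0.0866) = (0.2000, 0.0000, -0.0866)
arm 2 at φ=120.0°: e+L cos θ2 = 0.2485;  O2 = (-0.1242, 0.2152, 0.0174)
arm 3 at φ=240.0°: e+L cos θ3 = 0.2000;  O3 = (-0.1000, -0.1732, -0.0866)
eliminate P² terms by subtracting sphere 1 from 2 and 3
plane₁₂: -0.6485x+0.4304y+0.2079z = 0.0145
det = 0.4829;  x = -0.0104+0.1492z,  y = 0.0181+-0.2584z
quadratic in z: (1.0890)z²+(0.1011)z+(-0.0263)=0, √Δ=0.3532 → z ∈ {-0.2086, 0.1157}; z = -0.2086 (taking z<0)
x = -0.0415, y = 0.0720

(-0.0415, 0.0720, -0.2086)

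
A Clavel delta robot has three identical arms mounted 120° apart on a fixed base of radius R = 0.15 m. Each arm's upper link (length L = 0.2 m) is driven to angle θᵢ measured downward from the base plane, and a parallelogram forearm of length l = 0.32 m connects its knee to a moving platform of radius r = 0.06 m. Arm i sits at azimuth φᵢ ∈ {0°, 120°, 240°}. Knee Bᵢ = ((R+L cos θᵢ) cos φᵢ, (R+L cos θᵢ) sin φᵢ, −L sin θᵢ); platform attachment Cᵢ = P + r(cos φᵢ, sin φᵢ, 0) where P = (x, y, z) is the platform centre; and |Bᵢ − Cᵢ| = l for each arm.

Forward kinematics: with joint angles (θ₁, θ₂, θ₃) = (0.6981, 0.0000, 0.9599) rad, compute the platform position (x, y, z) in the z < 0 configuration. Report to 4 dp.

(-0.0228, 0.1163, -0.2632)

arm 1 at φ=0.0°: ρ1 = 0.2432;  centre 1 = (0.2432, 0.0000, -0.1286)
φ2=120.0°: virtual centre (-0.1450, 0.2511, 0.0000), radius l
φ3=240.0°: virtual centre (-0.1024, -0.1773, -0.1638), radius l
|centre ₂|²−|centre ₁|² = 0.0084;  |centre ₃|²−|centre ₁|² = -0.0069
[-0.7764 0.5023 0.2571]·P = 0.0084;  [-0.6911 -0.3546 -0.0705]·P = -0.0069
det = 0.6225;  x = 0.0008+0.0895z,  y = 0.0180+-0.3735z
quadratic in z: (1.1475)z²+(0.2003)z+(-0.0268)=0, √Δ=0.4038 → z ∈ {-0.2632, 0.0887}; z = -0.2632 (taking z<0)
x = -0.0228, y = 0.1163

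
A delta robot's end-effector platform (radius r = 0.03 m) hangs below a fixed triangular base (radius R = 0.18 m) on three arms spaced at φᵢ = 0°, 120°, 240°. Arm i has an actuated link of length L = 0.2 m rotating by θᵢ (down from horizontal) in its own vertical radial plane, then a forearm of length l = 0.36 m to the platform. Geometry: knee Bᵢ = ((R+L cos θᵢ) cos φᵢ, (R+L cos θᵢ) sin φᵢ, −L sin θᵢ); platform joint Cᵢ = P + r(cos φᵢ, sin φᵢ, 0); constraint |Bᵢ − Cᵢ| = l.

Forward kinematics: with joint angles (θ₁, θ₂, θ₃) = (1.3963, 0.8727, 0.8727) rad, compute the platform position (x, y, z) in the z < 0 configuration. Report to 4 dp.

S1 = (0.1847·cos0.0°, 0.1847·sin0.0°, -0.1970) = (0.1847, 0.0000, -0.1970)
arm 2 at φ=120.0°: ρ2 = 0.2786;  S2 = (-0.1393, 0.2412, -0.1532)
φ3=240.0°: virtual centre (-0.1393, -0.2412, -0.1532), radius l
eliminate P² terms by subtracting sphere 1 from 2 and 3
linear system: -0.6480x+0.4825y = 0.0281−0.0875z; -0.6480x+-0.4825y = 0.0281−0.0875z
det = 0.6253;  x = -0.0434+0.1350z,  y = 0.0000+0.0000z
quadratic in z: (1.0182)z²+(0.3323)z+(-0.0387)=0, √Δ=0.5179 → z ∈ {-0.4175, 0.0911}; z = -0.4175 (taking z<0)
x = -0.0998, y = 0.0000

(-0.0998, 0.0000, -0.4175)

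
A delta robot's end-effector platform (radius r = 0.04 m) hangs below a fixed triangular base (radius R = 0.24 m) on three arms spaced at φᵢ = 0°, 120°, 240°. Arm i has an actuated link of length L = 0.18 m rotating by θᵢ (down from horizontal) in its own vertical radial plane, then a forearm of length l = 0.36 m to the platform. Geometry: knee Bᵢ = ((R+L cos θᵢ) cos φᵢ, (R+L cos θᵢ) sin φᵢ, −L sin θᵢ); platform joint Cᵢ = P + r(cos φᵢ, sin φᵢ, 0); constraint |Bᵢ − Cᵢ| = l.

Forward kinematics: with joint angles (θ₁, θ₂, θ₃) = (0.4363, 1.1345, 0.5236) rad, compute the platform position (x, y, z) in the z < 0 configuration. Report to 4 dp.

(0.0448, -0.0634, -0.2317)

arm 1 at φ=0.0°: e+L cos θ1 = 0.3631;  centre 1 = (0.3631, 0.0000, -0.0761)
φ2=120.0°: virtual centre (-0.1380, 0.2391, -0.1631), radius l
arm 3 at φ=240.0°: e+L cos θ3 = 0.3559;  centre 3 = (-0.1779, -0.3082, -0.0900)
subtract pairs → two planes through P
plane₁₂: -1.0023x+0.4782y+-0.1741z = -0.0348
det = 1.1353;  x = 0.0201+-0.1063z,  y = -0.0306+0.1414z
into |P−centre ₁|² = l²: 1.0313z² + 0.2164z + -0.0052 = 0;  Δ = 0.0684;  z = -0.2317 or 0.0219 → z<0 root = -0.2317
x = 0.0448, y = -0.0634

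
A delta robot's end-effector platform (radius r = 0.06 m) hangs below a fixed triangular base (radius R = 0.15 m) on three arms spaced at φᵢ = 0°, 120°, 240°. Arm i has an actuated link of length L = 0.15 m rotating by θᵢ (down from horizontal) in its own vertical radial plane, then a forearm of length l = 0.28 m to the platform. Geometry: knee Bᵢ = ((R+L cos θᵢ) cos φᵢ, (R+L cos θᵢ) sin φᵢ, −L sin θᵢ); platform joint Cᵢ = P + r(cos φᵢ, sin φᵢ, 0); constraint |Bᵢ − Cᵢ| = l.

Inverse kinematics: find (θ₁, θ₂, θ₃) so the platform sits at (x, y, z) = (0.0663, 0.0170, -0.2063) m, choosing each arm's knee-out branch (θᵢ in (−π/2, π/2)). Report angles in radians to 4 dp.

rotate P by −φ1: (0.0663, 0.0170, -0.2063)
  e−x'=0.0237;  (l²−L²−(e−x')²−y'²−z²)/2L = 0.0416
  θ1 = atan2(B,A) + arccos(C/0.2077) = -0.0875
rotate P by −φ2: (-0.0184, -0.0659, -0.2063)
  A=0.1084, B=-0.2063, C=(l²−L²−A²−y'²−z²)/(2L)=-0.0092
  √(A²+B²)=0.2331;  θ2 = -1.0869+1.6103 ≈ 0.5234
arm 3 (φ=240.0°): x'=-0.0479, y'=0.0489
  A=0.1379, B=-0.2063, C=(l²−L²−A²−y'²−z²)/(2L)=-0.0269
  √(A²+B²)=0.2481;  θ3 = -0.9817+1.6793 ≈ 0.6976

θ₁ = -0.0875, θ₂ = 0.5234, θ₃ = 0.6976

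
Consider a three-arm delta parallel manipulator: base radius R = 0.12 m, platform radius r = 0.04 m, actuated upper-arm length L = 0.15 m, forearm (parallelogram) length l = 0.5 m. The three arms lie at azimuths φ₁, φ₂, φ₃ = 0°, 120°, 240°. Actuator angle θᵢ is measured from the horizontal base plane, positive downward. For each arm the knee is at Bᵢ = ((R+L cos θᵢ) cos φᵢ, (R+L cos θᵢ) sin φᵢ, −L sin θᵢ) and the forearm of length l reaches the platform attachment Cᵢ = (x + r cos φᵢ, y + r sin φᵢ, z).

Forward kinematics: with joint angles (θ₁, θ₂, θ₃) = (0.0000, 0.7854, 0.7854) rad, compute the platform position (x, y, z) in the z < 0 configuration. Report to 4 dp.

(0.1740, 0.0000, -0.4969)

S1 = (0.2300·cos0.0°, 0.2300·sin0.0°, 0.0000) = (0.2300, 0.0000, 0.0000)
φ2=120.0°: virtual centre (-0.0930, 0.1611, -0.1061), radius l
arm 3 at φ=240.0°: (R−r)+L cos θ3 = 0.1861;  S3 = (-0.0930, -0.1611, -0.1061)
subtract pairs → two planes through P
plane₁₂: -0.6461x+0.3223y+-0.2121z = -0.0070
Cramer: x(z) = 0.0109-0.3283z;  y(z) = 0.0000+0.0000z
quadratic in z: (1.1078)z²+(0.1439)z+(-0.2020)=0, √Δ=0.9570 → z ∈ {-0.4969, 0.3670}; z = -0.4969 (taking z<0)
x = 0.1740, y = 0.0000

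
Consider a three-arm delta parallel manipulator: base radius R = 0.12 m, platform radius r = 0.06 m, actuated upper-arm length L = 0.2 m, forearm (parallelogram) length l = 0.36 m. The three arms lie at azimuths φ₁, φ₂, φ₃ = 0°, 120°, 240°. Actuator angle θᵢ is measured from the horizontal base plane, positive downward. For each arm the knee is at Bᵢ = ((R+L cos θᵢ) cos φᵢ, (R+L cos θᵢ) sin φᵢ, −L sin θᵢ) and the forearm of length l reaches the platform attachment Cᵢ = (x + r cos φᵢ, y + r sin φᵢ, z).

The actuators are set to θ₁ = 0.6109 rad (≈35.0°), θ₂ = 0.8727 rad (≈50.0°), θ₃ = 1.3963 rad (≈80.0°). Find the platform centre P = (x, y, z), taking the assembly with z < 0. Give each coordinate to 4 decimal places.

φ1=0.0°: virtual centre (0.2238, 0.0000, -0.1147), radius l
φ2=120.0°: virtual centre (-0.0943, 0.1633, -0.1532), radius l
arm 3 at φ=240.0°: (R−r)+L cos θ3 = 0.0947;  centre 3 = (-0.0474, -0.0820, -0.1970)
eliminate P² terms by subtracting sphere 1 from 2 and 3
linear system: -0.6362x+0.3266y = -0.0042−-0.0770z; -0.5424x+-0.1641y = -0.0155−-0.1645z
det = 0.2815;  x = 0.0204+-0.2357z,  y = 0.0269+-0.2234z
sphere 1 gives Az²+Bz+C=0 with A=1.1055, B=0.3133, C=-0.0744;  B²−4AC=0.4269;  roots -0.4372, 0.1538;  negative root z = -0.4372
x = 0.1235, y = 0.1245

(0.1235, 0.1245, -0.4372)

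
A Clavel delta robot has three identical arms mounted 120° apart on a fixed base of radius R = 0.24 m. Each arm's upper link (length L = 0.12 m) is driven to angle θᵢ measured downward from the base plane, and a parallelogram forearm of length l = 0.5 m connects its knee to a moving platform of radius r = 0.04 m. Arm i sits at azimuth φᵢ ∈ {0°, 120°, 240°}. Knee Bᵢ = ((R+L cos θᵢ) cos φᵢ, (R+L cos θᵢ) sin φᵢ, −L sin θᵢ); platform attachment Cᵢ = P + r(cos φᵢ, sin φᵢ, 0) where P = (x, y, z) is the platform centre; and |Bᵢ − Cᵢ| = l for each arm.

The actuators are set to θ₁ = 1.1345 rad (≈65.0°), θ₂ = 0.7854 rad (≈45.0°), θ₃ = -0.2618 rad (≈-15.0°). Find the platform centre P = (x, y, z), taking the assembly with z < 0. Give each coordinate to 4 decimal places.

φ1=0.0°: virtual centre (0.2507, 0.0000, -0.1088), radius l
centre 2 = (0.2849·cos120.0°, 0.2849·sin120.0°, -0.0849) = (-0.1424, 0.2467, -0.0849)
centre 3 = (0.3159·cos240.0°, 0.3159·sin240.0°, 0.0311) = (-0.1580, -0.2736, 0.0311)
eliminate P² terms by subtracting sphere 1 from 2 and 3
linear system: -0.7863x+0.4934y = 0.0137−0.0478z; -0.8173x+-0.5472y = 0.0261−0.2796z
det = 0.8335;  x = -0.0244+0.1969z,  y = -0.0112+0.2169z
quadratic in z: (1.0858)z²+(0.1043)z+(-0.1624)=0, √Δ=0.8462 → z ∈ {-0.4377, 0.3416}; z = -0.4377 (taking z<0)
x = -0.1106, y = -0.1061

(-0.1106, -0.1061, -0.4377)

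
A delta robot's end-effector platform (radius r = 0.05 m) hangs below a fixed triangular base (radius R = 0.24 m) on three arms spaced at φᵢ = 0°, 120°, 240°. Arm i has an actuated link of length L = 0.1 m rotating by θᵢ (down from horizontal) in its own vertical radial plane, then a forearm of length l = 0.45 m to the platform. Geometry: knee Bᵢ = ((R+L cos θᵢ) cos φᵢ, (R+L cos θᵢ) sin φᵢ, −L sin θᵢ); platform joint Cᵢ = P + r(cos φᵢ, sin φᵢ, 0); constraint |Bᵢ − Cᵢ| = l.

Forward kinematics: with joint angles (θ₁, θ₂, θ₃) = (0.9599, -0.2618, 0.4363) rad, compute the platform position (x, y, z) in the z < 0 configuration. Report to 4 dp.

(-0.0886, 0.0540, -0.3763)

arm 1 at φ=0.0°: e+L cos θ1 = 0.2474;  S1 = (0.2474, 0.0000, -0.0819)
arm 2 at φ=120.0°: e+L cos θ2 = 0.2866;  S2 = (-0.1433, 0.2482, 0.0259)
φ3=240.0°: virtual centre (-0.1403, -0.2430, -0.0423), radius l
|S₂|²−|S₁|² = 0.0149;  |S₃|²−|S₁|² = 0.0126
linear system: -0.7813x+0.4964y = 0.0149−0.2156z; -0.7754x+-0.4861y = 0.0126−0.0793z
det = 0.7647;  x = -0.0177+0.1885z,  y = 0.0022+-0.1376z
sphere 1 gives Az²+Bz+C=0 with A=1.0545, B=0.0633, C=-0.1255;  B²−4AC=0.5335;  roots -0.3763, 0.3163;  negative root z = -0.3763
x = -0.0886, y = 0.0540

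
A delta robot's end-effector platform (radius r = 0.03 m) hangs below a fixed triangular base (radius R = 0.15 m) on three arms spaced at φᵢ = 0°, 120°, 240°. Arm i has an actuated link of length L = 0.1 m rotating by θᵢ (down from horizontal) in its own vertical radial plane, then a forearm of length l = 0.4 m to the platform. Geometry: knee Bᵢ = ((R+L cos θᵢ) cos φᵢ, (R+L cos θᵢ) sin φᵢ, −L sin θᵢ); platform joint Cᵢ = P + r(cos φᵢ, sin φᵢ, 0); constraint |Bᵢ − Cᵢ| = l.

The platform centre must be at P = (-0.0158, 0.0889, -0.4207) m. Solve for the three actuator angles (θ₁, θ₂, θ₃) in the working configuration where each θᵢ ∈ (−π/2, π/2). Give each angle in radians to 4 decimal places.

θ₁ = 0.9598, θ₂ = 0.4360, θ₃ = 1.2216

arm 1 (φ=0.0°): x'=-0.0158, y'=0.0889
  e−x'=0.1358;  (l²−L²−(e−x')²−y'²−z²)/2L = -0.2667
  γ=atan2(-0.4207,0.1358)=-1.2586;  ψ=arccos(-0.6032)=2.2183;  θ1=γ+ψ≈0.9598
φ2=120.0° → target in arm frame (0.0849, -0.0308)
  A cos θ + B sin θ = C:  0.0351·cos θ + -0.4207·sin θ = -0.1458
  γ=atan2(-0.4207,0.0351)=-1.4875;  ψ=arccos(-0.3455)=1.9235;  θ2=γ+ψ≈0.4360
φ3=240.0° → target in arm frame (-0.0691, -0.0581)
  A cos θ + B sin θ = C:  0.1891·cos θ + -0.4207·sin θ = -0.3306
  γ=atan2(-0.4207,0.1891)=-1.1484;  ψ=arccos(-0.7168)=2.3700;  θ3=γ+ψ≈1.2216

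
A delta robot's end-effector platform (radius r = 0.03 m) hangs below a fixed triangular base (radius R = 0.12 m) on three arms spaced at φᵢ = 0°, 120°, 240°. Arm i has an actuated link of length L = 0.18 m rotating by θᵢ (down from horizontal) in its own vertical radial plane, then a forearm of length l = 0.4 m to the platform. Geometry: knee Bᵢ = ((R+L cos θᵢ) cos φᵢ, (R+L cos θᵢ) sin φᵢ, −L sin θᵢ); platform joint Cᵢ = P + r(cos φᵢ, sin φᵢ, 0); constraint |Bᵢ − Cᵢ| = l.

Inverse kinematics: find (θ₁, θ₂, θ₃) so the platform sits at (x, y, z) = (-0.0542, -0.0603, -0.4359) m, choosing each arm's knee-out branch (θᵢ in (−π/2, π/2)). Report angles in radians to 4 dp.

θ₁ = 0.8726, θ₂ = 0.7850, θ₃ = 0.4361

rotate P by −φ1: (-0.0542, -0.0603, -0.4359)
  e−x'=0.1442;  (l²−L²−(e−x')²−y'²−z²)/2L = -0.2412
  θ1 = atan2(B,A) + arccos(C/0.4591) = 0.8726
φ2=120.0° → target in arm frame (-0.0251, 0.0771)
  e−x'=0.1151;  (l²−L²−(e−x')²−y'²−z²)/2L = -0.2267
  γ=atan2(-0.4359,0.1151)=-1.3126;  ψ=arccos(-0.5028)=2.0976;  θ2=γ+ψ≈0.7850
arm 3 (φ=240.0°): x'=0.0793, y'=-0.0168
  e−x'=0.0107;  (l²−L²−(e−x')²−y'²−z²)/2L = -0.1745
  γ=atan2(-0.4359,0.0107)=-1.5463;  ψ=arccos(-0.4001)=1.9824;  θ3=γ+ψ≈0.4361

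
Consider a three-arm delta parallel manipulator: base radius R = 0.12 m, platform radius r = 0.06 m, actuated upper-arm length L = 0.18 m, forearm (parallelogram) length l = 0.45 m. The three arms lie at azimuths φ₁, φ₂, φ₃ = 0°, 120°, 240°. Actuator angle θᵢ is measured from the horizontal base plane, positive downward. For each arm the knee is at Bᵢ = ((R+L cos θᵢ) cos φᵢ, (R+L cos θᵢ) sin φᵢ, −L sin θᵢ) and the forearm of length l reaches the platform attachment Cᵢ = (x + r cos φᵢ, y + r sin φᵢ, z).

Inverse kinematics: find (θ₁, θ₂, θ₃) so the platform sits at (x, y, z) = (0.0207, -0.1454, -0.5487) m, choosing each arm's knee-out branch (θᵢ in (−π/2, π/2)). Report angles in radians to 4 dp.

rotate P by −φ1: (0.0207, -0.1454, -0.5487)
  A cos θ + B sin θ = C:  0.0393·cos θ + -0.5487·sin θ = -0.4268
  θ1 = atan2(B,A) + arccos(C/0.5501) = 0.9596
arm 2 (φ=120.0°): x'=-0.1363, y'=0.0548
  A=0.1963, B=-0.5487, C=(l²−L²−A²−y'²−z²)/(2L)=-0.4791
  γ=atan2(-0.5487,0.1963)=-1.2273;  ψ=arccos(-0.8222)=2.5361;  θ2=γ+ψ≈1.3088
φ3=240.0° → target in arm frame (0.1156, 0.0906)
  A=-0.0556, B=-0.5487, C=(l²−L²−A²−y'²−z²)/(2L)=-0.3952
  θ3 = atan2(B,A) + arccos(C/0.5515) = 0.6980

θ₁ = 0.9596, θ₂ = 1.3088, θ₃ = 0.6980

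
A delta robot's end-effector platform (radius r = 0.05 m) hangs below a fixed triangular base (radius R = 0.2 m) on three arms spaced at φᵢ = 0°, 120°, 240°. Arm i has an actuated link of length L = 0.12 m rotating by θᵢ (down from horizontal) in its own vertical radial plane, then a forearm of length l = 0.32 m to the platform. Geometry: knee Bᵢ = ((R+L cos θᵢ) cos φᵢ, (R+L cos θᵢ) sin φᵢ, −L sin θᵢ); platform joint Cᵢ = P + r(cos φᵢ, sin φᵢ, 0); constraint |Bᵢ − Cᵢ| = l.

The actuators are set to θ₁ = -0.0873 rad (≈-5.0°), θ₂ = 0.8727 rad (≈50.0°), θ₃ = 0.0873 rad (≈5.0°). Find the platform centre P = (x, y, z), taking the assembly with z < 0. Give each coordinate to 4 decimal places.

(0.0434, -0.0565, -0.2088)

O1 = (0.2695·cos0.0°, 0.2695·sin0.0°, 0.0105) = (0.2695, 0.0000, 0.0105)
φ2=120.0°: virtual centre (-0.1136, 0.1967, -0.0919), radius l
φ3=240.0°: virtual centre (-0.1348, -0.2334, -0.0105), radius l
subtract pairs → two planes through P
plane₁₂: -0.7662x+0.3934y+-0.2048z = -0.0127
Cramer: x(z) = 0.0088-0.1658z;  y(z) = -0.0152+0.1976z
quadratic in z: (1.0665)z²+(0.0595)z+(-0.0341)=0, √Δ=0.3858 → z ∈ {-0.2088, 0.1530}; z = -0.2088 (taking z<0)
x = 0.0434, y = -0.0565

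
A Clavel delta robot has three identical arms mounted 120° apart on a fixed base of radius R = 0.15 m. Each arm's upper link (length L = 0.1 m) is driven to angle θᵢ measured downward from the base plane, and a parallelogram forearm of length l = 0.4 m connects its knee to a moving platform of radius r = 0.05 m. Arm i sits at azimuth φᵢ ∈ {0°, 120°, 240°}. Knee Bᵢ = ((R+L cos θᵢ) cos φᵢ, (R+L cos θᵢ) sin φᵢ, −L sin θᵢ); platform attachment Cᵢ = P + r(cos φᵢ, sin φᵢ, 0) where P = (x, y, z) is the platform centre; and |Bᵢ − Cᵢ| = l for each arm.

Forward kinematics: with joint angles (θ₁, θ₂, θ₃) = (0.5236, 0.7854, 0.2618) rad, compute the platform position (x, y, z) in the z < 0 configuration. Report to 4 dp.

S1 = (0.1866·cos0.0°, 0.1866·sin0.0°, -0.0500) = (0.1866, 0.0000, -0.0500)
φ2=120.0°: virtual centre (-0.0854, 0.1478, -0.0707), radius l
S3 = (0.1966·cos240.0°, 0.1966·sin240.0°, -0.0259) = (-0.0983, -0.1703, -0.0259)
eliminate P² terms by subtracting sphere 1 from 2 and 3
plane₁₂: -0.5439x+0.2957y+-0.0414z = -0.0032
det = 0.3537;  x = 0.0014+0.0004z,  y = -0.0082+0.1409z
quadratic in z: (1.0199)z²+(0.0975)z+(-0.1231)=0, √Δ=0.7154 → z ∈ {-0.3986, 0.3029}; z = -0.3986 (taking z<0)
x = 0.0012, y = -0.0644

(0.0012, -0.0644, -0.3986)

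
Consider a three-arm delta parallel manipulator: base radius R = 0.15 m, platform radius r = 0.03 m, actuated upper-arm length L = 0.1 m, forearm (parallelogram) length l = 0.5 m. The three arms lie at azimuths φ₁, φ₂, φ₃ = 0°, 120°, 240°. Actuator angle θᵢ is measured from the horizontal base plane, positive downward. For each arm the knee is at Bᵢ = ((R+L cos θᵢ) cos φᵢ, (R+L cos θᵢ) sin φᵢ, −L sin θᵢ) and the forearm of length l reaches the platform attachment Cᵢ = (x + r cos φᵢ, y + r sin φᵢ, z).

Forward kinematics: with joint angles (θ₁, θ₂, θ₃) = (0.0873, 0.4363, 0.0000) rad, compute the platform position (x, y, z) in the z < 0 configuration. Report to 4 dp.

(0.0199, -0.0558, -0.4637)

arm 1 at φ=0.0°: ρ1 = 0.2196;  O1 = (0.2196, 0.0000, -0.0087)
φ2=120.0°: virtual centre (-0.1053, 0.1824, -0.0423), radius l
arm 3 at φ=240.0°: ρ3 = 0.2200;  O3 = (-0.1100, -0.1905, 0.0000)
subtract pairs → two planes through P
linear system: -0.6499x+0.3648y = -0.0022−-0.0671z; -0.6592x+-0.3811y = 0.0001−0.0174z
Cramer: x(z) = 0.0016-0.0393z;  y(z) = -0.0030+0.1138z
sphere 1 gives Az²+Bz+C=0 with A=1.0145, B=0.0339, C=-0.2024;  B²−4AC=0.8224;  roots -0.4637, 0.4303;  negative root z = -0.4637
x = 0.0199, y = -0.0558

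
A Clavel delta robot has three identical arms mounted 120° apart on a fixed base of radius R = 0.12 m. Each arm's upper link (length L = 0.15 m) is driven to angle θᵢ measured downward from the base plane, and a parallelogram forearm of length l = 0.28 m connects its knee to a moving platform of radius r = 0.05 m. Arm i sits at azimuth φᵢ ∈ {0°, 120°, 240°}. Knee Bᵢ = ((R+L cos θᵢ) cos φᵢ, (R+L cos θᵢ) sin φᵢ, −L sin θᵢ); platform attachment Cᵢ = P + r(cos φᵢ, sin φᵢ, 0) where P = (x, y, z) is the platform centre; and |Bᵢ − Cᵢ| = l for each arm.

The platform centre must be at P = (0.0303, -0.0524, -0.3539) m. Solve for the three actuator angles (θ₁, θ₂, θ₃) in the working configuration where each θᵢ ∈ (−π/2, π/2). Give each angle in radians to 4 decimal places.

φ1=0.0° → target in arm frame (0.0303, -0.0524)
  A=0.0397, B=-0.3539, C=(l²−L²−A²−y'²−z²)/(2L)=-0.2456
  θ1 = atan2(B,A) + arccos(C/0.3561) = 0.8726
arm 2 (φ=120.0°): x'=-0.0605, y'=0.0000
  A cos θ + B sin θ = C:  0.1305·cos θ + -0.3539·sin θ = -0.2879
  √(A²+B²)=0.3772;  θ2 = -1.2174+2.4393 ≈ 1.2219
rotate P by −φ3: (0.0302, 0.0524, -0.3539)
  A=0.0398, B=-0.3539, C=(l²−L²−A²−y'²−z²)/(2L)=-0.2456
  γ=atan2(-0.3539,0.0398)=-1.4589;  ψ=arccos(-0.6896)=2.3317;  θ3=γ+ψ≈0.8729

θ₁ = 0.8726, θ₂ = 1.2219, θ₃ = 0.8729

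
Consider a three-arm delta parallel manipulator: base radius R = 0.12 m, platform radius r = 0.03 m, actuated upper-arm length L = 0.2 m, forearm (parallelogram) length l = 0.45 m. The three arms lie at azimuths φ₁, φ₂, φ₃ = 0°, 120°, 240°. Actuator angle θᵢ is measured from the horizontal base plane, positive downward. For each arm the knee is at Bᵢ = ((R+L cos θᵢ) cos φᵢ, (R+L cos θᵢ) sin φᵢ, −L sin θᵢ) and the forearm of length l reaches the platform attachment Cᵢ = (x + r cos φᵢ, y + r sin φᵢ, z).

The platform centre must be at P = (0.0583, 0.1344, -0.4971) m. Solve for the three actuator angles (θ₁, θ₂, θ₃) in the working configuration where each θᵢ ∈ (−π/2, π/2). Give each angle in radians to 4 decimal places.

arm 1 (φ=0.0°): x'=0.0583, y'=0.1344
  A cos θ + B sin θ = C:  0.0317·cos θ + -0.4971·sin θ = -0.2592
  γ=atan2(-0.4971,0.0317)=-1.5071;  ψ=arccos(-0.5204)=2.1181;  θ1=γ+ψ≈0.6109
rotate P by −φ2: (0.0872, -0.1177, -0.4971)
  A cos θ + B sin θ = C:  0.0028·cos θ + -0.4971·sin θ = -0.2462
  θ2 = atan2(B,A) + arccos(C/0.4971) = 0.5236
arm 3 (φ=240.0°): x'=-0.1455, y'=-0.0167
  e−x'=0.2355;  (l²−L²−(e−x')²−y'²−z²)/2L = -0.3509
  θ3 = atan2(B,A) + arccos(C/0.5501) = 1.1343

θ₁ = 0.6109, θ₂ = 0.5236, θ₃ = 1.1343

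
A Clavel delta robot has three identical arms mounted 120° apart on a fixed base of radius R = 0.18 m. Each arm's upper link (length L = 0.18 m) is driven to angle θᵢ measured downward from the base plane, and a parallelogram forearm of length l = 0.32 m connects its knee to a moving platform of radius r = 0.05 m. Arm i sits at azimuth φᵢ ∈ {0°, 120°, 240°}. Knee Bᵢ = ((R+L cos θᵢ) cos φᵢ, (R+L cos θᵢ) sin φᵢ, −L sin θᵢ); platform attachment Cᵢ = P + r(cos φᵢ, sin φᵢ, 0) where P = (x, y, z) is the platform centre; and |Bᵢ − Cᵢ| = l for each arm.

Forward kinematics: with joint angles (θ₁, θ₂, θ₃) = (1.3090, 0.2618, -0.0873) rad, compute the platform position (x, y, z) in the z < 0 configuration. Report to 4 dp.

(-0.1422, -0.0229, -0.1898)

φ1=0.0°: virtual centre (0.1766, 0.0000, -0.1739), radius l
φ2=120.0°: virtual centre (-0.1519, 0.2632, -0.0466), radius l
arm 3 at φ=240.0°: (R−r)+L cos θ3 = 0.3093;  S3 = (-0.1547, -0.2679, 0.0157)
|S₂|²−|S₁|² = 0.0331;  |S₃|²−|S₁|² = 0.0345
[-0.6570 0.5263 0.2546]·P = 0.0331;  [-0.6625 -0.5357 0.3791]·P = 0.0345
Cramer: x(z) = -0.0512+0.4794z;  y(z) = -0.0011+0.1148z
into |P−S₁|² = l²: 1.2430z² + 0.1291z + -0.0203 = 0;  Δ = 0.1174;  z = -0.1898 or 0.0859 → z<0 root = -0.1898
x = -0.1422, y = -0.0229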